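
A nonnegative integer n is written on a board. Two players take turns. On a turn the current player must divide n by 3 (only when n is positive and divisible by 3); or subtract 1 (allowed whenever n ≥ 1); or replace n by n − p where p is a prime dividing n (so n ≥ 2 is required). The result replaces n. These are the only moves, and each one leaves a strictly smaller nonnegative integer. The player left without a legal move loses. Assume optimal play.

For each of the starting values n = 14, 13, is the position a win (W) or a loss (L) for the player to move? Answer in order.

Classify positions by backward induction: terminal positions (no move available) are L. From any other position, the mover wins iff some move reaches an L.
n=0: no move → L
n=1: W (go to 0, an L position)
n=2: W (go to 0, an L position)
n=3: W (go to 0, an L position)
n=4: L (options 2(W), 3(W) are all W)
n=5: W (go to 0, an L position)
n=6: W (go to 4, an L position)
n=7: W (go to 0, an L position)
n=8: L (options 6(W), 7(W) are all W)
n=9: W (go to 8, an L position)
n=10: W (go to 8, an L position)
n=11: W (go to 0, an L position)
n=12: W (go to 4, an L position)
n=13: W (go to 0, an L position)
n=14: L (options 7(W), 12(W), 13(W) are all W)

14: L, 13: W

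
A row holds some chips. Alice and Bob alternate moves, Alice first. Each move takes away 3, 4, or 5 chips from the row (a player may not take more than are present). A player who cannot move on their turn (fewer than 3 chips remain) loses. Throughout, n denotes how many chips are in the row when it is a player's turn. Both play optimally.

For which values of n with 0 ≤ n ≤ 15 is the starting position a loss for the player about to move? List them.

0, 1, 2, 8, 9, 10

Work bottom-up. With no move the player to move loses. Otherwise the position is W if at least one move leads to an L position for the opponent, and L if every move leads to a W.
n=0: no move → L
n=1: no move → L
n=2: no move → L
n=3: W (go to 0, an L position)
n=4: W (go to 1, an L position)
n=5: W (go to 2, an L position)
n=6: W (go to 2, an L position)
n=7: W (go to 2, an L position)
n=8: L (options 5(W), 4(W), 3(W) are all W)
n=9: L (options 6(W), 5(W), 4(W) are all W)
n=10: L (options 7(W), 6(W), 5(W) are all W)
n=11: W (go to 8, an L position)
n=12: W (go to 9, an L position)
n=13: W (go to 10, an L position)
n=14: W (go to 10, an L position)
n=15: W (go to 10, an L position)
The losing starting values of n are exactly the entries labelled L in this table (6 of them).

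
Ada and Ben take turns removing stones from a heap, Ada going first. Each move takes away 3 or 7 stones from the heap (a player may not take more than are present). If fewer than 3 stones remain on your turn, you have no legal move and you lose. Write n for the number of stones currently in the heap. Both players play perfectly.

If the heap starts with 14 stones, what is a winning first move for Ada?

Remove 3, leaving 11.

Classify positions by backward induction: terminal positions (no move available) are L. From any other position, the mover wins iff some move reaches an L.
n=0: no move → L
n=1: no move → L
n=2: no move → L
n=3: can move to 0, which is L ⇒ W
n=4: can move to 1, which is L ⇒ W
n=5: can move to 2, which is L ⇒ W
n=6: the only move is to 3(W), a W ⇒ L
n=7: can move to 0, which is L ⇒ W
n=8: can move to 1, which is L ⇒ W
n=9: can move to 6, which is L ⇒ W
n=10: moves to 7(W), 3(W); every one is W ⇒ L
n=11: moves to 8(W), 4(W); every one is W ⇒ L
n=12: moves to 9(W), 5(W); every one is W ⇒ L
n=13: can move to 10, which is L ⇒ W
n=14: can move to 11, which is L ⇒ W
From 14, the L positions reachable in one move are: 11.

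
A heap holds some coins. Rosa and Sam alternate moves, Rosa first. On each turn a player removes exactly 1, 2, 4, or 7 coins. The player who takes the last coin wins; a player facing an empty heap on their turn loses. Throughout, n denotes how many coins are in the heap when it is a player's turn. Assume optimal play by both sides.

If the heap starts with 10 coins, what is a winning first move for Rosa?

Remove 1, leaving 9.

Use the standard recursion: the mover loses at a terminal position; elsewhere, the mover wins exactly when some move hands the opponent an L position.
n=0: no move → L
n=1: can move to 0, which is L ⇒ W
n=2: can move to 0, which is L ⇒ W
n=3: moves to 2(W), 1(W); every one is W ⇒ L
n=4: can move to 3, which is L ⇒ W
n=5: can move to 3, which is L ⇒ W
n=6: moves to 5(W), 4(W), 2(W); every one is W ⇒ L
n=7: can move to 6, which is L ⇒ W
n=8: can move to 6, which is L ⇒ W
n=9: moves to 8(W), 7(W), 5(W), 2(W); every one is W ⇒ L
n=10: can move to 9, which is L ⇒ W
From 10, the L positions reachable in one move are: 9, 6, 3. Any move reaching one of these is winning.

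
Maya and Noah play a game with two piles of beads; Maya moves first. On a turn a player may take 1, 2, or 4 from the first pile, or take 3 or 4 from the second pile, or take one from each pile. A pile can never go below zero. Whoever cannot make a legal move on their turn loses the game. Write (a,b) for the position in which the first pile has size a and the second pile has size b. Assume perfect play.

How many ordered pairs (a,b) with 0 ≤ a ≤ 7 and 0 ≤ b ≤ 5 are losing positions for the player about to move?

Positions with no move are L. A position that does have a move is losing for the player to move precisely when every available move leads to a winning position for the opponent. Fill in the labels:
Every move lowers a or b (never raises either), so fill the grid row by row in increasing a, and left to right within a row: each cell's successors are then already labelled.
      b=0  b=1  b=2  b=3  b=4  b=5
a=0:    L    L    L    W    W    W
a=1:    W    W    W    W    L    L
a=2:    W    W    W    L    W    W
a=3:    L    L    L    W    W    W
a=4:    W    W    W    W    L    L
a=5:    W    W    W    L    W    W
a=6:    L    L    L    W    W    W
a=7:    W    W    W    W    L    L
Cells with no legal move (terminal, hence L): (0,0), (0,1), (0,2).
The remaining L cells, each justified by listing all of its moves:
(1,4): only reaches (0,4)(W), (1,1)(W), (1,0)(W), (0,3)(W), all W → L
(1,5): only reaches (0,5)(W), (1,2)(W), (1,1)(W), (0,4)(W), all W → L
(2,3): only reaches (1,3)(W), (0,3)(W), (2,0)(W), (1,2)(W), all W → L
(3,0): only reaches (2,0)(W), (1,0)(W), all W → L
(3,1): only reaches (2,1)(W), (1,1)(W), (2,0)(W), all W → L
(3,2): only reaches (2,2)(W), (1,2)(W), (2,1)(W), all W → L
(4,4): only reaches (3,4)(W), (2,4)(W), (0,4)(W), (4,1)(W), (4,0)(W), (3,3)(W), all W → L
(4,5): only reaches (3,5)(W), (2,5)(W), (0,5)(W), (4,2)(W), (4,1)(W), (3,4)(W), all W → L
(5,3): only reaches (4,3)(W), (3,3)(W), (1,3)(W), (5,0)(W), (4,2)(W), all W → L
(6,0): only reaches (5,0)(W), (4,0)(W), (2,0)(W), all W → L
(6,1): only reaches (5,1)(W), (4,1)(W), (2,1)(W), (5,0)(W), all W → L
(6,2): only reaches (5,2)(W), (4,2)(W), (2,2)(W), (5,1)(W), all W → L
(7,4): only reaches (6,4)(W), (5,4)(W), (3,4)(W), (7,1)(W), (7,0)(W), (6,3)(W), all W → L
(7,5): only reaches (6,5)(W), (5,5)(W), (3,5)(W), (7,2)(W), (7,1)(W), (6,4)(W), all W → L
Every other cell has at least one move into one of the L cells above, so it is W.
L cells per row: a=0: 3, a=1: 2, a=2: 1, a=3: 3, a=4: 2, a=5: 1, a=6: 3, a=7: 2; total 17.

17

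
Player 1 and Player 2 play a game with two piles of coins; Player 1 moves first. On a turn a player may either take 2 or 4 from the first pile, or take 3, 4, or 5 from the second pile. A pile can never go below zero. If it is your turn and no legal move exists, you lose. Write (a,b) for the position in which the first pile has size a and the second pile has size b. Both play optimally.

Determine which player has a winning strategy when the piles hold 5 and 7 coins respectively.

Label each position W (a win for the player to move) or L (a loss). A position with no legal move is L; any other position is W exactly when some move reaches an L, and L when every move reaches a W.
No move ever increases a pile, so every position that can arise here has a ≤ 5 and b ≤ 7; it is enough to label the cells with 0 ≤ a ≤ 5 and 0 ≤ b ≤ 7.
Every move lowers a or b (never raises either), so fill the grid row by row in increasing a, and left to right within a row: each cell's successors are then already labelled.
      b=0  b=1  b=2  b=3  b=4  b=5  b=6  b=7
a=0:    L    L    L    W    W    W    W    W
a=1:    L    L    L    W    W    W    W    W
a=2:    W    W    W    L    L    L    W    W
a=3:    W    W    W    L    L    L    W    W
a=4:    W    W    W    W    W    W    L    L
a=5:    W    W    W    W    W    W    L    L
Cells with no legal move (terminal, hence L): (0,0), (0,1), (0,2), (1,0), (1,1), (1,2).
The remaining L cells, each justified by listing all of its moves:
(2,3): →(0,3)(W), (2,0)(W) — all W, so L
(2,4): →(0,4)(W), (2,1)(W), (2,0)(W) — all W, so L
(2,5): →(0,5)(W), (2,2)(W), (2,1)(W), (2,0)(W) — all W, so L
(3,3): →(1,3)(W), (3,0)(W) — all W, so L
(3,4): →(1,4)(W), (3,1)(W), (3,0)(W) — all W, so L
(3,5): →(1,5)(W), (3,2)(W), (3,1)(W), (3,0)(W) — all W, so L
(4,6): →(2,6)(W), (0,6)(W), (4,3)(W), (4,2)(W), (4,1)(W) — all W, so L
(4,7): →(2,7)(W), (0,7)(W), (4,4)(W), (4,3)(W), (4,2)(W) — all W, so L
(5,6): →(3,6)(W), (1,6)(W), (5,3)(W), (5,2)(W), (5,1)(W) — all W, so L
(5,7): →(3,7)(W), (1,7)(W), (5,4)(W), (5,3)(W), (5,2)(W) — all W, so L
Every other cell has at least one move into one of the L cells above, so it is W.
Every move from (5,7) reaches a W position, so the mover loses.

Player 2 wins.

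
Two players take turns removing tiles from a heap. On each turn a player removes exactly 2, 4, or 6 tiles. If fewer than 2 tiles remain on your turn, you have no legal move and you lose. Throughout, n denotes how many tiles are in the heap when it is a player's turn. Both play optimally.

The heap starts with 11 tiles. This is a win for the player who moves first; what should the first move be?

Classify positions by backward induction: terminal positions (no move available) are L. From any other position, the mover wins iff some move reaches an L.
n=0: no move → L
n=1: no move → L
n=2: reaches L-position 0 → W
n=3: reaches L-position 1 → W
n=4: reaches L-position 0 → W
n=5: reaches L-position 1 → W
n=6: reaches L-position 0 → W
n=7: reaches L-position 1 → W
n=8: only reaches 6(W), 4(W), 2(W), all W → L
n=9: only reaches 7(W), 5(W), 3(W), all W → L
n=10: reaches L-position 8 → W
n=11: reaches L-position 9 → W
From 11, the L positions reachable in one move are: 9.

Remove 2, leaving 9.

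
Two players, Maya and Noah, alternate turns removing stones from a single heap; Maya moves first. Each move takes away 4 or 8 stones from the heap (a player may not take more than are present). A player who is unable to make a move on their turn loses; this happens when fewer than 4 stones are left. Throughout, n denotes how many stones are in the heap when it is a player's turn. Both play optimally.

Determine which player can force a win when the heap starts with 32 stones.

Maya wins.

Work bottom-up. With no move the player to move loses. Otherwise the position is W if at least one move leads to an L position for the opponent, and L if every move leads to a W.
n=0: no move → L
n=1: no move → L
n=2: no move → L
n=3: no move → L
n=4: reaches L-position 0 → W
n=5: reaches L-position 1 → W
n=6: reaches L-position 2 → W
n=7: reaches L-position 3 → W
n=8: reaches L-position 0 → W
n=9: reaches L-position 1 → W
n=10: reaches L-position 2 → W
n=11: reaches L-position 3 → W
n=12: only reaches 8(W), 4(W), all W → L
n=13: only reaches 9(W), 5(W), all W → L
n=14: only reaches 10(W), 6(W), all W → L
n=15: only reaches 11(W), 7(W), all W → L
n=16: reaches L-position 12 → W
n=17: reaches L-position 13 → W
n=18: reaches L-position 14 → W
n=19: reaches L-position 15 → W
n=20: reaches L-position 12 → W
n=21: reaches L-position 13 → W
n=22: reaches L-position 14 → W
n=23: reaches L-position 15 → W
n=24: only reaches 20(W), 16(W), all W → L
n=25: only reaches 21(W), 17(W), all W → L
n=26: only reaches 22(W), 18(W), all W → L
n=27: only reaches 23(W), 19(W), all W → L
n=28: reaches L-position 24 → W
n=29: reaches L-position 25 → W
n=30: reaches L-position 26 → W
n=31: reaches L-position 27 → W
n=32: reaches L-position 24 → W
From 32 Maya can remove 8, leaving 24, reaching an L position.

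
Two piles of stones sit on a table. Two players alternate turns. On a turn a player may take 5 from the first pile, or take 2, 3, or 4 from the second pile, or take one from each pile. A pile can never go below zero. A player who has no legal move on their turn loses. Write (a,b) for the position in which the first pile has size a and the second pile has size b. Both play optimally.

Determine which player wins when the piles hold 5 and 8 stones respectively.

Compute win/loss labels from the base case upward. A position with no move is L. Any other position is W if it can reach an L in one move, else L.
No move ever increases a pile, so every position that can arise here has a ≤ 5 and b ≤ 8; it is enough to label the cells with 0 ≤ a ≤ 5 and 0 ≤ b ≤ 8.
Every move lowers a or b (never raises either), so fill the grid row by row in increasing a, and left to right within a row: each cell's successors are then already labelled.
      b=0  b=1  b=2  b=3  b=4  b=5  b=6  b=7  b=8
a=0:    L    L    W    W    W    W    L    L    W
a=1:    L    W    W    W    W    L    L    W    W
a=2:    L    W    W    W    W    L    W    W    W
a=3:    L    W    W    W    W    L    W    W    W
a=4:    L    W    W    W    W    L    W    W    W
a=5:    W    W    L    L    W    W    W    W    L
Cells with no legal move (terminal, hence L): (0,0), (0,1), (1,0), (2,0), (3,0), (4,0).
The remaining L cells, each justified by listing all of its moves:
(0,6): moves to (0,4)(W), (0,3)(W), (0,2)(W); every one is W ⇒ L
(0,7): moves to (0,5)(W), (0,4)(W), (0,3)(W); every one is W ⇒ L
(1,5): moves to (1,3)(W), (1,2)(W), (1,1)(W), (0,4)(W); every one is W ⇒ L
(1,6): moves to (1,4)(W), (1,3)(W), (1,2)(W), (0,5)(W); every one is W ⇒ L
(2,5): moves to (2,3)(W), (2,2)(W), (2,1)(W), (1,4)(W); every one is W ⇒ L
(3,5): moves to (3,3)(W), (3,2)(W), (3,1)(W), (2,4)(W); every one is W ⇒ L
(4,5): moves to (4,3)(W), (4,2)(W), (4,1)(W), (3,4)(W); every one is W ⇒ L
(5,2): moves to (0,2)(W), (5,0)(W), (4,1)(W); every one is W ⇒ L
(5,3): moves to (0,3)(W), (5,1)(W), (5,0)(W), (4,2)(W); every one is W ⇒ L
(5,8): moves to (0,8)(W), (5,6)(W), (5,5)(W), (5,4)(W), (4,7)(W); every one is W ⇒ L
Every other cell has at least one move into one of the L cells above, so it is W.
Every move from (5,8) reaches a W position, so the mover loses.

The second player wins.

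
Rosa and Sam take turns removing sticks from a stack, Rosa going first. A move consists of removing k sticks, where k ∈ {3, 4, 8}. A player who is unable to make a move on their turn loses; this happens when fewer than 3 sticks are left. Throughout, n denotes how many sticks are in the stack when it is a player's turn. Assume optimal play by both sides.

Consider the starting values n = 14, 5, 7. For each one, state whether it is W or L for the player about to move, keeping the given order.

14: L, 5: W, 7: L

Positions with no move are L. A position that does have a move is losing for the player to move precisely when every available move leads to a winning position for the opponent. Fill in the labels:
n=0: no move → L
n=1: no move → L
n=2: no move → L
n=3: reaches L-position 0 → W
n=4: reaches L-position 1 → W
n=5: reaches L-position 2 → W
n=6: reaches L-position 2 → W
n=7: only reaches 4(W), 3(W), all W → L
n=8: reaches L-position 0 → W
n=9: reaches L-position 1 → W
n=10: reaches L-position 7 → W
n=11: reaches L-position 7 → W
n=12: only reaches 9(W), 8(W), 4(W), all W → L
n=13: only reaches 10(W), 9(W), 5(W), all W → L
n=14: only reaches 11(W), 10(W), 6(W), all W → L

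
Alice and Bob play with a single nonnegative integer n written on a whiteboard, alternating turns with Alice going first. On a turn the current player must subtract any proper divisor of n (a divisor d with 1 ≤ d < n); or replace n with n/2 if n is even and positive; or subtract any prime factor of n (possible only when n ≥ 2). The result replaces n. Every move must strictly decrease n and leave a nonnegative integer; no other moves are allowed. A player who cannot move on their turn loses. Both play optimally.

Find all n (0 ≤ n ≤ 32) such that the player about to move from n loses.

0, 1, 4, 9, 14, 20, 26, 32

Build the W/L table. Terminal = L. A non-terminal position is W if it has a move to some L; otherwise it is L.
n=0: no move → L
n=1: no move → L
n=2: reaches L-position 0 → W
n=3: reaches L-position 0 → W
n=4: only reaches 2(W), 3(W), all W → L
n=5: reaches L-position 0 → W
n=6: reaches L-position 4 → W
n=7: reaches L-position 0 → W
n=8: reaches L-position 4 → W
n=9: only reaches 6(W), 8(W), all W → L
n=10: reaches L-position 9 → W
n=11: reaches L-position 0 → W
n=12: reaches L-position 9 → W
n=13: reaches L-position 0 → W
n=14: only reaches 7(W), 12(W), 13(W), all W → L
n=15: reaches L-position 14 → W
n=16: reaches L-position 14 → W
n=17: reaches L-position 0 → W
n=18: reaches L-position 9 → W
n=19: reaches L-position 0 → W
n=20: only reaches 10(W), 15(W), 16(W), 18(W), 19(W), all W → L
n=21: reaches L-position 14 → W
n=22: reaches L-position 20 → W
n=23: reaches L-position 0 → W
n=24: reaches L-position 20 → W
n=25: reaches L-position 20 → W
n=26: only reaches 13(W), 24(W), 25(W), all W → L
n=27: reaches L-position 26 → W
n=28: reaches L-position 14 → W
n=29: reaches L-position 0 → W
n=30: reaches L-position 20 → W
n=31: reaches L-position 0 → W
n=32: only reaches 16(W), 24(W), 28(W), 30(W), 31(W), all W → L
Reading off the rows marked L gives the requested list; there are 8 such values of n.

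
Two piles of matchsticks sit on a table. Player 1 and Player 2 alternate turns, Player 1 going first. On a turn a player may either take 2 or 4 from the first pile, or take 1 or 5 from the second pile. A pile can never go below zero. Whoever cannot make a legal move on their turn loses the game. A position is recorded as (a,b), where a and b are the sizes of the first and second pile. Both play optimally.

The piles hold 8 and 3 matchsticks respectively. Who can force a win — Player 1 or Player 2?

Player 2 wins.

Label each position W (a win for the player to move) or L (a loss). A position with no legal move is L; any other position is W exactly when some move reaches an L, and L when every move reaches a W.
No move ever increases a pile, so every position that can arise here has a ≤ 8 and b ≤ 3; it is enough to label the cells with 0 ≤ a ≤ 8 and 0 ≤ b ≤ 3.
Every move lowers a or b (never raises either), so fill the grid row by row in increasing a, and left to right within a row: each cell's successors are then already labelled.
      b=0  b=1  b=2  b=3
a=0:    L    W    L    W
a=1:    L    W    L    W
a=2:    W    L    W    L
a=3:    W    L    W    L
a=4:    W    W    W    W
a=5:    W    W    W    W
a=6:    L    W    L    W
a=7:    L    W    L    W
a=8:    W    L    W    L
Cells with no legal move (terminal, hence L): (0,0), (1,0).
The remaining L cells, each justified by listing all of its moves:
(0,2): →(0,1)(W) only, which is W, so L
(1,2): →(1,1)(W) only, which is W, so L
(2,1): →(0,1)(W), (2,0)(W) — all W, so L
(2,3): →(0,3)(W), (2,2)(W) — all W, so L
(3,1): →(1,1)(W), (3,0)(W) — all W, so L
(3,3): →(1,3)(W), (3,2)(W) — all W, so L
(6,0): →(4,0)(W), (2,0)(W) — all W, so L
(6,2): →(4,2)(W), (2,2)(W), (6,1)(W) — all W, so L
(7,0): →(5,0)(W), (3,0)(W) — all W, so L
(7,2): →(5,2)(W), (3,2)(W), (7,1)(W) — all W, so L
(8,1): →(6,1)(W), (4,1)(W), (8,0)(W) — all W, so L
(8,3): →(6,3)(W), (4,3)(W), (8,2)(W) — all W, so L
Every other cell has at least one move into one of the L cells above, so it is W.
Every move from (8,3) reaches a W position, so the mover loses.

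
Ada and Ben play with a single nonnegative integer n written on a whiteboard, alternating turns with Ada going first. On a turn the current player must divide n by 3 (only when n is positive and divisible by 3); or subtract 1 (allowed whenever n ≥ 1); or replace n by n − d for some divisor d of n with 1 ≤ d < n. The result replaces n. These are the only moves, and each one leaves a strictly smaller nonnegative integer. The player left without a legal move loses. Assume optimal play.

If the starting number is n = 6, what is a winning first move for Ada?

Build the W/L table. Terminal = L. A non-terminal position is W if it has a move to some L; otherwise it is L.
n=0: no move → L
n=1: can move to 0, which is L ⇒ W
n=2: the only move is to 1(W), a W ⇒ L
n=3: can move to 2, which is L ⇒ W
n=4: can move to 2, which is L ⇒ W
n=5: the only move is to 4(W), a W ⇒ L
n=6: can move to 2, which is L ⇒ W
From 6, the L positions reachable in one move are: 2, 5. Any move reaching one of these is winning.

Move to 2.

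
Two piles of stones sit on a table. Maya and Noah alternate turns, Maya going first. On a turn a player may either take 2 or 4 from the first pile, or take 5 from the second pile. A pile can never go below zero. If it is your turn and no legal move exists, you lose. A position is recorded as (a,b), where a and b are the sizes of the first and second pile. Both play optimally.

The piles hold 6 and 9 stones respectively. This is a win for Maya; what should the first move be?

Classify positions by backward induction: terminal positions (no move available) are L. From any other position, the mover wins iff some move reaches an L.
No move ever increases a pile, so every position that can arise here has a ≤ 6 and b ≤ 9; it is enough to label the cells with 0 ≤ a ≤ 6 and 0 ≤ b ≤ 9.
Every move lowers a or b (never raises either), so fill the grid row by row in increasing a, and left to right within a row: each cell's successors are then already labelled.
      b=0  b=1  b=2  b=3  b=4  b=5  b=6  b=7  b=8  b=9
a=0:    L    L    L    L    L    W    W    W    W    W
a=1:    L    L    L    L    L    W    W    W    W    W
a=2:    W    W    W    W    W    L    L    L    L    L
a=3:    W    W    W    W    W    L    L    L    L    L
a=4:    W    W    W    W    W    W    W    W    W    W
a=5:    W    W    W    W    W    W    W    W    W    W
a=6:    L    L    L    L    L    W    W    W    W    W
Cells with no legal move (terminal, hence L): (0,0), (0,1), (0,2), (0,3), (0,4), (1,0), (1,1), (1,2), (1,3), (1,4).
The remaining L cells, each justified by listing all of its moves:
(2,5): moves to (0,5)(W), (2,0)(W); every one is W ⇒ L
(2,6): moves to (0,6)(W), (2,1)(W); every one is W ⇒ L
(2,7): moves to (0,7)(W), (2,2)(W); every one is W ⇒ L
(2,8): moves to (0,8)(W), (2,3)(W); every one is W ⇒ L
(2,9): moves to (0,9)(W), (2,4)(W); every one is W ⇒ L
(3,5): moves to (1,5)(W), (3,0)(W); every one is W ⇒ L
(3,6): moves to (1,6)(W), (3,1)(W); every one is W ⇒ L
(3,7): moves to (1,7)(W), (3,2)(W); every one is W ⇒ L
(3,8): moves to (1,8)(W), (3,3)(W); every one is W ⇒ L
(3,9): moves to (1,9)(W), (3,4)(W); every one is W ⇒ L
(6,0): moves to (4,0)(W), (2,0)(W); every one is W ⇒ L
(6,1): moves to (4,1)(W), (2,1)(W); every one is W ⇒ L
(6,2): moves to (4,2)(W), (2,2)(W); every one is W ⇒ L
(6,3): moves to (4,3)(W), (2,3)(W); every one is W ⇒ L
(6,4): moves to (4,4)(W), (2,4)(W); every one is W ⇒ L
Every other cell has at least one move into one of the L cells above, so it is W.
From (6,9), the L positions reachable in one move are: (2,9), (6,4). Any move reaching one of these is winning.

Move to (2,9).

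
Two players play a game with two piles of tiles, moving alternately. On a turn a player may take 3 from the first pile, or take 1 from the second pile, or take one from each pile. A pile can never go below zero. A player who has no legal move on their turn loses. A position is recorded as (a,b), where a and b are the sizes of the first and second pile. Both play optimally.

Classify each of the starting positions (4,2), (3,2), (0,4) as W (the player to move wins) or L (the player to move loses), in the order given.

(4,2): W, (3,2): W, (0,4): L

Positions with no move are L. A position that does have a move is losing for the player to move precisely when every available move leads to a winning position for the opponent. Fill in the labels:
No move ever increases a pile, so every position that can arise here has a ≤ 4 and b ≤ 4; it is enough to label the cells with 0 ≤ a ≤ 4 and 0 ≤ b ≤ 4.
Every move lowers a or b (never raises either), so fill the grid row by row in increasing a, and left to right within a row: each cell's successors are then already labelled.
      b=0  b=1  b=2  b=3  b=4
a=0:    L    W    L    W    L
a=1:    L    W    L    W    L
a=2:    L    W    L    W    L
a=3:    W    W    W    W    W
a=4:    W    L    W    L    W
Cells with no legal move (terminal, hence L): (0,0), (1,0), (2,0).
The remaining L cells, each justified by listing all of its moves:
(0,2): L (sole option (0,1)(W) is W)
(0,4): L (sole option (0,3)(W) is W)
(1,2): L (options (1,1)(W), (0,1)(W) are all W)
(1,4): L (options (1,3)(W), (0,3)(W) are all W)
(2,2): L (options (2,1)(W), (1,1)(W) are all W)
(2,4): L (options (2,3)(W), (1,3)(W) are all W)
(4,1): L (options (1,1)(W), (4,0)(W), (3,0)(W) are all W)
(4,3): L (options (1,3)(W), (4,2)(W), (3,2)(W) are all W)
Every other cell has at least one move into one of the L cells above, so it is W.
(4,2): the move to (1,2) reaches an L cell, so W
(3,2): the move to (0,2) reaches an L cell, so W
(0,4): one of the L cells justified above, so L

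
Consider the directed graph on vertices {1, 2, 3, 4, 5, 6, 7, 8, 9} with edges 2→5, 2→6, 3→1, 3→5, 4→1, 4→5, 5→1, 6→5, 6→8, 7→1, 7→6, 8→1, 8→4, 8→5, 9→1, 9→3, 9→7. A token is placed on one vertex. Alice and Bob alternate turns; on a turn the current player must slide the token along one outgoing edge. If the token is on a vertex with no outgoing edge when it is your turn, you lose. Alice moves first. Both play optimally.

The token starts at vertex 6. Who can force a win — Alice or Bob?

Positions with no move are L. A position that does have a move is losing for the player to move precisely when every available move leads to a winning position for the opponent. Fill in the labels:
Every edge goes from a vertex to one that appears earlier in the order 1, 5, 3, 4, 8, 6, 7, 2, 9, so processing vertices in that order labels each vertex after all of its successors.
1: no outgoing edge → L
5: reaches L-position 1 → W
3: reaches L-position 1 → W
4: reaches L-position 1 → W
8: reaches L-position 1 → W
6: only reaches 8(W), 5(W), all W → L
7: reaches L-position 6 → W
2: reaches L-position 6 → W
9: reaches L-position 1 → W
Every move from 6 reaches a W position, so the mover loses.

Bob wins.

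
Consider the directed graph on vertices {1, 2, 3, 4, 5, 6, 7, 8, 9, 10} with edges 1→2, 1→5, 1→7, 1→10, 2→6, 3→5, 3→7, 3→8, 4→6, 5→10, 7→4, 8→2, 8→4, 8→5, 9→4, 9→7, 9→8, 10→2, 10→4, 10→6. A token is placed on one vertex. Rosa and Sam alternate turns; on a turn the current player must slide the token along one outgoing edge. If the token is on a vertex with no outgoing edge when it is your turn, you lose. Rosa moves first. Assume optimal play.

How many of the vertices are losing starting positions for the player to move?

3

Build the W/L table. Terminal = L. A non-terminal position is W if it has a move to some L; otherwise it is L.
Every edge goes from a vertex to one that appears earlier in the order 6, 4, 2, 10, 7, 5, 1, 8, 9, 3, so processing vertices in that order labels each vertex after all of its successors.
6: no outgoing edge → L
4: W (go to 6, an L position)
2: W (go to 6, an L position)
10: W (go to 6, an L position)
7: L (sole option 4(W) is W)
5: L (sole option 10(W) is W)
1: W (go to 5, an L position)
8: W (go to 5, an L position)
9: W (go to 7, an L position)
3: W (go to 5, an L position)
The L vertices are 5, 6, 7; that is 3 in all.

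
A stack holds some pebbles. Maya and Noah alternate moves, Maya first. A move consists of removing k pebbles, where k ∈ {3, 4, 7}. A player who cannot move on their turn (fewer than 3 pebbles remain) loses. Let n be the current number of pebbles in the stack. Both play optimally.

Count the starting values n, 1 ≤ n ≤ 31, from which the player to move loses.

10

Positions with no move are L. A position that does have a move is losing for the player to move precisely when every available move leads to a winning position for the opponent. Fill in the labels:
n=0: no move → L
n=1: no move → L
n=2: no move → L
n=3: →0(L), so W
n=4: →1(L), so W
n=5: →2(L), so W
n=6: →2(L), so W
n=7: →0(L), so W
n=8: →1(L), so W
n=9: →2(L), so W
n=10: →7(W), 6(W), 3(W) — all W, so L
n=11: →8(W), 7(W), 4(W) — all W, so L
n=12: →9(W), 8(W), 5(W) — all W, so L
n=13: →10(L), so W
n=14: →11(L), so W
n=15: →12(L), so W
n=16: →12(L), so W
n=17: →10(L), so W
n=18: →11(L), so W
n=19: →12(L), so W
n=20: →17(W), 16(W), 13(W) — all W, so L
n=21: →18(W), 17(W), 14(W) — all W, so L
n=22: →19(W), 18(W), 15(W) — all W, so L
n=23: →20(L), so W
n=24: →21(L), so W
n=25: →22(L), so W
n=26: →22(L), so W
n=27: →20(L), so W
n=28: →21(L), so W
n=29: →22(L), so W
n=30: →27(W), 26(W), 23(W) — all W, so L
n=31: →28(W), 27(W), 24(W) — all W, so L
L entries with 1 ≤ n ≤ 31 (n=0 is outside the asked range and is not counted): n = 1, 2, 10, 11, 12, 20, 21, 22, 30, 31; that makes 10.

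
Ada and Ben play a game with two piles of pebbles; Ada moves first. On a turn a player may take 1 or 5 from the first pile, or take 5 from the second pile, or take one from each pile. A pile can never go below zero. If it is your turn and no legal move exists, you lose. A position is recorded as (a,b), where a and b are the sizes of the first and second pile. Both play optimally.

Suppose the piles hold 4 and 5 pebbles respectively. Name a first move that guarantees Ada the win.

Move to (4,0).

Label each position W (a win for the player to move) or L (a loss). A position with no legal move is L; any other position is W exactly when some move reaches an L, and L when every move reaches a W.
No move ever increases a pile, so every position that can arise here has a ≤ 4 and b ≤ 5; it is enough to label the cells with 0 ≤ a ≤ 4 and 0 ≤ b ≤ 5.
Every move lowers a or b (never raises either), so fill the grid row by row in increasing a, and left to right within a row: each cell's successors are then already labelled.
      b=0  b=1  b=2  b=3  b=4  b=5
a=0:    L    L    L    L    L    W
a=1:    W    W    W    W    W    W
a=2:    L    L    L    L    L    W
a=3:    W    W    W    W    W    W
a=4:    L    L    L    L    L    W
Cells with no legal move (terminal, hence L): (0,0), (0,1), (0,2), (0,3), (0,4).
The remaining L cells, each justified by listing all of its moves:
(2,0): the only move is to (1,0)(W), a W ⇒ L
(2,1): moves to (1,1)(W), (1,0)(W); every one is W ⇒ L
(2,2): moves to (1,2)(W), (1,1)(W); every one is W ⇒ L
(2,3): moves to (1,3)(W), (1,2)(W); every one is W ⇒ L
(2,4): moves to (1,4)(W), (1,3)(W); every one is W ⇒ L
(4,0): the only move is to (3,0)(W), a W ⇒ L
(4,1): moves to (3,1)(W), (3,0)(W); every one is W ⇒ L
(4,2): moves to (3,2)(W), (3,1)(W); every one is W ⇒ L
(4,3): moves to (3,3)(W), (3,2)(W); every one is W ⇒ L
(4,4): moves to (3,4)(W), (3,3)(W); every one is W ⇒ L
Every other cell has at least one move into one of the L cells above, so it is W.
From (4,5), the L positions reachable in one move are: (4,0).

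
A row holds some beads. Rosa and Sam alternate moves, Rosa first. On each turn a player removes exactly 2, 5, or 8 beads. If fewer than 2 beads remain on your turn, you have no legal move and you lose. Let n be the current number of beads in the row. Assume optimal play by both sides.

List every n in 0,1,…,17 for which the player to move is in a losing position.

0, 1, 4, 7, 10, 11, 14, 17

Positions with no move are L. A position that does have a move is losing for the player to move precisely when every available move leads to a winning position for the opponent. Fill in the labels:
n=0: no move → L
n=1: no move → L
n=2: can move to 0, which is L ⇒ W
n=3: can move to 1, which is L ⇒ W
n=4: the only move is to 2(W), a W ⇒ L
n=5: can move to 0, which is L ⇒ W
n=6: can move to 4, which is L ⇒ W
n=7: moves to 5(W), 2(W); every one is W ⇒ L
n=8: can move to 0, which is L ⇒ W
n=9: can move to 7, which is L ⇒ W
n=10: moves to 8(W), 5(W), 2(W); every one is W ⇒ L
n=11: moves to 9(W), 6(W), 3(W); every one is W ⇒ L
n=12: can move to 10, which is L ⇒ W
n=13: can move to 11, which is L ⇒ W
n=14: moves to 12(W), 9(W), 6(W); every one is W ⇒ L
n=15: can move to 10, which is L ⇒ W
n=16: can move to 14, which is L ⇒ W
n=17: moves to 15(W), 12(W), 9(W); every one is W ⇒ L
The losing starting values of n are exactly the entries labelled L in this table (8 of them).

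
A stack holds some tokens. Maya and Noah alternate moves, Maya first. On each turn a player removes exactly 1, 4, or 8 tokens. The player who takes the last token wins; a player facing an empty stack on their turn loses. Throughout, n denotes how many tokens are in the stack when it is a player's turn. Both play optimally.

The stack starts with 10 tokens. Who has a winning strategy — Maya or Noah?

Work bottom-up. With no move the player to move loses. Otherwise the position is W if at least one move leads to an L position for the opponent, and L if every move leads to a W.
n=0: no move → L
n=1: →0(L), so W
n=2: →1(W) only, which is W, so L
n=3: →2(L), so W
n=4: →0(L), so W
n=5: →4(W), 1(W) — all W, so L
n=6: →5(L), so W
n=7: →6(W), 3(W) — all W, so L
n=8: →7(L), so W
n=9: →5(L), so W
n=10: →2(L), so W
From 10 Maya can remove 8, leaving 2, reaching an L position.

Maya wins.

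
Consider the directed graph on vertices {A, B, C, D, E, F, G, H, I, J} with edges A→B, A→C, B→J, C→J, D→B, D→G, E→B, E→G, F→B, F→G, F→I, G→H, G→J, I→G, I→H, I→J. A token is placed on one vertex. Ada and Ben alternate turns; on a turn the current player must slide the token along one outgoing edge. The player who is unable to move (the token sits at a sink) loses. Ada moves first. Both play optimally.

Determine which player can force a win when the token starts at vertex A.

Use the standard recursion: the mover loses at a terminal position; elsewhere, the mover wins exactly when some move hands the opponent an L position.
Every edge goes from a vertex to one that appears earlier in the order H, J, B, G, I, D, F, C, A, E, so processing vertices in that order labels each vertex after all of its successors.
H: no outgoing edge → L
J: no outgoing edge → L
B: W (go to J, an L position)
G: W (go to J, an L position)
I: W (go to J, an L position)
D: L (options G(W), B(W) are all W)
F: L (options I(W), G(W), B(W) are all W)
C: W (go to J, an L position)
A: L (options C(W), B(W) are all W)
E: L (options G(W), B(W) are all W)
Every move from A reaches a W position, so the mover loses.

Ben wins.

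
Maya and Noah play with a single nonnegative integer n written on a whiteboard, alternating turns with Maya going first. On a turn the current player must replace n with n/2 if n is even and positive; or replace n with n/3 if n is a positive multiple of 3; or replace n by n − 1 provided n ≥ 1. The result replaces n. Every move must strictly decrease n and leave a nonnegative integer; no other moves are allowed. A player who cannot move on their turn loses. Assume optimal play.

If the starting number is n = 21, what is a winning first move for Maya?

Move to 7.

Label each position W (a win for the player to move) or L (a loss). A position with no legal move is L; any other position is W exactly when some move reaches an L, and L when every move reaches a W.
n=0: no move → L
n=1: →0(L), so W
n=2: →1(W) only, which is W, so L
n=3: →2(L), so W
n=4: →2(L), so W
n=5: →4(W) only, which is W, so L
n=6: →2(L), so W
n=7: →6(W) only, which is W, so L
n=8: →7(L), so W
n=9: →3(W), 8(W) — all W, so L
n=10: →5(L), so W
n=11: →10(W) only, which is W, so L
n=12: →11(L), so W
n=13: →12(W) only, which is W, so L
n=14: →7(L), so W
n=15: →5(L), so W
n=16: →8(W), 15(W) — all W, so L
n=17: →16(L), so W
n=18: →9(L), so W
n=19: →18(W) only, which is W, so L
n=20: →19(L), so W
n=21: →7(L), so W
From 21, the L positions reachable in one move are: 7.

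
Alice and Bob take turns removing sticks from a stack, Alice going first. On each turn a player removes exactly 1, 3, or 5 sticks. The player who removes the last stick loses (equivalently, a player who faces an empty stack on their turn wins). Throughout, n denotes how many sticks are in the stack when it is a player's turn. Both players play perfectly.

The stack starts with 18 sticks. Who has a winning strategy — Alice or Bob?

Label each position W (a win for the player to move) or L (a loss). A position with no legal move is W; any other position is W exactly when some move reaches an L, and L when every move reaches a W.
n=0: no move; the opponent has just taken the last stick and therefore loses → W
n=1: the only move is to 0(W), a W ⇒ L
n=2: can move to 1, which is L ⇒ W
n=3: moves to 2(W), 0(W); every one is W ⇒ L
n=4: can move to 3, which is L ⇒ W
n=5: moves to 4(W), 2(W), 0(W); every one is W ⇒ L
n=6: can move to 5, which is L ⇒ W
n=7: moves to 6(W), 4(W), 2(W); every one is W ⇒ L
n=8: can move to 7, which is L ⇒ W
n=9: moves to 8(W), 6(W), 4(W); every one is W ⇒ L
n=10: can move to 9, which is L ⇒ W
n=11: moves to 10(W), 8(W), 6(W); every one is W ⇒ L
n=12: can move to 11, which is L ⇒ W
n=13: moves to 12(W), 10(W), 8(W); every one is W ⇒ L
n=14: can move to 13, which is L ⇒ W
n=15: moves to 14(W), 12(W), 10(W); every one is W ⇒ L
n=16: can move to 15, which is L ⇒ W
n=17: moves to 16(W), 14(W), 12(W); every one is W ⇒ L
n=18: can move to 17, which is L ⇒ W
The starting position 18 is W: Alice should remove 1, leaving 17, handing over an L position.

Alice wins.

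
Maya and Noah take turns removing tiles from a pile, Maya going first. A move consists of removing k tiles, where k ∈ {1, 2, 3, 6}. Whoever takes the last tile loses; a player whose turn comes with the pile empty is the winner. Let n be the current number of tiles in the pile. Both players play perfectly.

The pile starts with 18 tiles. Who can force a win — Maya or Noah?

Maya wins.

Build the W/L table. Terminal = W. A non-terminal position is W if it has a move to some L; otherwise it is L.
n=0: no move; the opponent has just taken the last tile and therefore loses → W
n=1: L (sole option 0(W) is W)
n=2: W (go to 1, an L position)
n=3: W (go to 1, an L position)
n=4: W (go to 1, an L position)
n=5: L (options 4(W), 3(W), 2(W) are all W)
n=6: W (go to 5, an L position)
n=7: W (go to 5, an L position)
n=8: W (go to 5, an L position)
n=9: L (options 8(W), 7(W), 6(W), 3(W) are all W)
n=10: W (go to 9, an L position)
n=11: W (go to 9, an L position)
n=12: W (go to 9, an L position)
n=13: L (options 12(W), 11(W), 10(W), 7(W) are all W)
n=14: W (go to 13, an L position)
n=15: W (go to 13, an L position)
n=16: W (go to 13, an L position)
n=17: L (options 16(W), 15(W), 14(W), 11(W) are all W)
n=18: W (go to 17, an L position)
The starting position 18 is W: Maya should remove 1, leaving 17, handing over an L position.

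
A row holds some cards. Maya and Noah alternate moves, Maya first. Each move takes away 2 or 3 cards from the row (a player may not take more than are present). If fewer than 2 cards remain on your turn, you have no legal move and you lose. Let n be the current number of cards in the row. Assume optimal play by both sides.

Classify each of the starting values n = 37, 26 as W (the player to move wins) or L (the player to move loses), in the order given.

Use the standard recursion: the mover loses at a terminal position; elsewhere, the mover wins exactly when some move hands the opponent an L position.
n=0: no move → L
n=1: no move → L
n=2: W (go to 0, an L position)
n=3: W (go to 1, an L position)
n=4: W (go to 1, an L position)
n=5: L (options 3(W), 2(W) are all W)
n=6: L (options 4(W), 3(W) are all W)
n=7: W (go to 5, an L position)
n=8: W (go to 6, an L position)
n=9: W (go to 6, an L position)
n=10: L (options 8(W), 7(W) are all W)
n=11: L (options 9(W), 8(W) are all W)
n=12: W (go to 10, an L position)
n=13: W (go to 11, an L position)
n=14: W (go to 11, an L position)
n=15: L (options 13(W), 12(W) are all W)
n=16: L (options 14(W), 13(W) are all W)
n=17: W (go to 15, an L position)
n=18: W (go to 16, an L position)
n=19: W (go to 16, an L position)
n=20: L (options 18(W), 17(W) are all W)
n=21: L (options 19(W), 18(W) are all W)
n=22: W (go to 20, an L position)
n=23: W (go to 21, an L position)
n=24: W (go to 21, an L position)
n=25: L (options 23(W), 22(W) are all W)
n=26: L (options 24(W), 23(W) are all W)
n=27: W (go to 25, an L position)
n=28: W (go to 26, an L position)
n=29: W (go to 26, an L position)
n=30: L (options 28(W), 27(W) are all W)
n=31: L (options 29(W), 28(W) are all W)
n=32: W (go to 30, an L position)
n=33: W (go to 31, an L position)
n=34: W (go to 31, an L position)
n=35: L (options 33(W), 32(W) are all W)
n=36: L (options 34(W), 33(W) are all W)
n=37: W (go to 35, an L position)

37: W, 26: L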